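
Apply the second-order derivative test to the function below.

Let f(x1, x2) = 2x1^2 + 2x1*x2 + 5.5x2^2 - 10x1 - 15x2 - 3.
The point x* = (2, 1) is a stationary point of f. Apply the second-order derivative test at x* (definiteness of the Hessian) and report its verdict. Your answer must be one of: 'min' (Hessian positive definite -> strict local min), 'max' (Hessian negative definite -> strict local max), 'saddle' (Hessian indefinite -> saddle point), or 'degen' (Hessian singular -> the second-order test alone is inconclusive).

Compute the Hessian H = grad^2 f:
  H = [[4, 2], [2, 11]]
Verify stationarity: grad f(x*) = H x* + g = (0, 0).
Eigenvalues of H: 3.4689, 11.5311.
Both eigenvalues > 0, so H is positive definite -> x* is a strict local min.

min


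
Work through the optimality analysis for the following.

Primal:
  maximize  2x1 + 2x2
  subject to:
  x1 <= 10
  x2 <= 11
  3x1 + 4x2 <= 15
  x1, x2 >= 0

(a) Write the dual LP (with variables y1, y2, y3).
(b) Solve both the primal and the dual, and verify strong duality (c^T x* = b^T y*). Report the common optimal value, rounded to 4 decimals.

The standard primal-dual pair for 'max c^T x s.t. A x <= b, x >= 0' is:
  Dual:  min b^T y  s.t.  A^T y >= c,  y >= 0.

So the dual LP is:
  minimize  10y1 + 11y2 + 15y3
  subject to:
    y1 + 3y3 >= 2
    y2 + 4y3 >= 2
    y1, y2, y3 >= 0

Solving the primal: x* = (5, 0).
  primal value c^T x* = 10.
Solving the dual: y* = (0, 0, 0.6667).
  dual value b^T y* = 10.
Strong duality: c^T x* = b^T y*. Confirmed.

10


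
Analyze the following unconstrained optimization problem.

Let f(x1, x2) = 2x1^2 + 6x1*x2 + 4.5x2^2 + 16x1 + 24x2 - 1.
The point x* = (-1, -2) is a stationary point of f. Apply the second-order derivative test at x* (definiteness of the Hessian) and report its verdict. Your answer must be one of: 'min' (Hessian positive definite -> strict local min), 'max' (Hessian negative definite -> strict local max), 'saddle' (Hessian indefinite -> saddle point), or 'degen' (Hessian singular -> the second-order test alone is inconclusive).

Compute the Hessian H = grad^2 f:
  H = [[4, 6], [6, 9]]
Verify stationarity: grad f(x*) = H x* + g = (0, 0).
Eigenvalues of H: 0, 13.
H has a zero eigenvalue (singular; positive semidefinite but not definite), so H is neither positive definite, negative definite, nor indefinite. The second-order test alone is inconclusive -> degen.
(Indeed, f is constant along the null direction of H through x*, so x* is not a strict local extremum.)

degen


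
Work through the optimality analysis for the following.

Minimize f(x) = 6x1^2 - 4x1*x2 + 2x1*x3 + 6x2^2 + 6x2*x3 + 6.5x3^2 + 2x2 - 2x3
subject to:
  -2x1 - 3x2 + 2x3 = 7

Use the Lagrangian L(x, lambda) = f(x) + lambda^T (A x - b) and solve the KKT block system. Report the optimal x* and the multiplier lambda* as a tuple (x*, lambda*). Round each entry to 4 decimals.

Form the Lagrangian:
  L(x, lambda) = (1/2) x^T Q x + c^T x + lambda^T (A x - b)
Stationarity (grad_x L = 0): Q x + c + A^T lambda = 0.
Primal feasibility: A x = b.

This gives the KKT block system:
  [ Q   A^T ] [ x     ]   [-c ]
  [ A    0  ] [ lambda ] = [ b ]

Solving the linear system:
  x*      = (-0.7424, -1.1825, 0.9839)
  lambda* = (-1.1055)
  f(x*)   = 1.703

x* = (-0.7424, -1.1825, 0.9839), lambda* = (-1.1055)


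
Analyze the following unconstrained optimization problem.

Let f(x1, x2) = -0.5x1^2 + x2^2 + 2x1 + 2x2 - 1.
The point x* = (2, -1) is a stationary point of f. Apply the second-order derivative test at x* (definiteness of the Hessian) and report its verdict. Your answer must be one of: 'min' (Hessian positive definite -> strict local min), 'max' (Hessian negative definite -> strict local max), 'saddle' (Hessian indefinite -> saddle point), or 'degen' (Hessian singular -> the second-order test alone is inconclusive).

Compute the Hessian H = grad^2 f:
  H = [[-1, 0], [0, 2]]
Verify stationarity: grad f(x*) = H x* + g = (0, 0).
Eigenvalues of H: -1, 2.
Eigenvalues have mixed signs, so H is indefinite -> x* is a saddle point.

saddle


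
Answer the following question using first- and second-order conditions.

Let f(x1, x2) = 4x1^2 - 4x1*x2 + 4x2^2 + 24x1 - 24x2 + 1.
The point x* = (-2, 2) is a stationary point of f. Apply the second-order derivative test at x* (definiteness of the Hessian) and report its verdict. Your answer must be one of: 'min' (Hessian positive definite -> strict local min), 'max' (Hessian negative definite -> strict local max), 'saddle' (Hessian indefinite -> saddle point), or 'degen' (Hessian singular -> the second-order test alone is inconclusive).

Compute the Hessian H = grad^2 f:
  H = [[8, -4], [-4, 8]]
Verify stationarity: grad f(x*) = H x* + g = (0, 0).
Eigenvalues of H: 4, 12.
Both eigenvalues > 0, so H is positive definite -> x* is a strict local min.

min


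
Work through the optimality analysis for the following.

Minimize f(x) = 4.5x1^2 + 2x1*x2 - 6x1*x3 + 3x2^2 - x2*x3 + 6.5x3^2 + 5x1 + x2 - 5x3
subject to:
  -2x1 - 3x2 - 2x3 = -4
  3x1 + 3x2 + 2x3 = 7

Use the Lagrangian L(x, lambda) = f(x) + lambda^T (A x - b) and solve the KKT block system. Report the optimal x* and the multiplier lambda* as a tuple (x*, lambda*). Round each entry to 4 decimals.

Form the Lagrangian:
  L(x, lambda) = (1/2) x^T Q x + c^T x + lambda^T (A x - b)
Stationarity (grad_x L = 0): Q x + c + A^T lambda = 0.
Primal feasibility: A x = b.

This gives the KKT block system:
  [ Q   A^T ] [ x     ]   [-c ]
  [ A    0  ] [ lambda ] = [ b ]

Solving the linear system:
  x*      = (3, -1.6209, 1.4314)
  lambda* = (-24.3268, -22.9412)
  f(x*)   = 34.7516

x* = (3, -1.6209, 1.4314), lambda* = (-24.3268, -22.9412)


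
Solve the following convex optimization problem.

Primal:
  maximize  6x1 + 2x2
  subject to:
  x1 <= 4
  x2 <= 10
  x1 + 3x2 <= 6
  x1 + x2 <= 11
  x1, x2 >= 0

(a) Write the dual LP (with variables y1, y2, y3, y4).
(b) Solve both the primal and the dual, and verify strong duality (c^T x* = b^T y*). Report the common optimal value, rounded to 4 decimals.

The standard primal-dual pair for 'max c^T x s.t. A x <= b, x >= 0' is:
  Dual:  min b^T y  s.t.  A^T y >= c,  y >= 0.

So the dual LP is:
  minimize  4y1 + 10y2 + 6y3 + 11y4
  subject to:
    y1 + y3 + y4 >= 6
    y2 + 3y3 + y4 >= 2
    y1, y2, y3, y4 >= 0

Solving the primal: x* = (4, 0.6667).
  primal value c^T x* = 25.3333.
Solving the dual: y* = (5.3333, 0, 0.6667, 0).
  dual value b^T y* = 25.3333.
Strong duality: c^T x* = b^T y*. Confirmed.

25.3333


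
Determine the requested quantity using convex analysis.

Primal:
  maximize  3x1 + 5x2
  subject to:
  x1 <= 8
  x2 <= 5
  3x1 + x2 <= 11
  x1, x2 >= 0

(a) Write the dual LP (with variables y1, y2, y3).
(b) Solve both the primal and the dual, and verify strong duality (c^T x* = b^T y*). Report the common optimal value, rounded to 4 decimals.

The standard primal-dual pair for 'max c^T x s.t. A x <= b, x >= 0' is:
  Dual:  min b^T y  s.t.  A^T y >= c,  y >= 0.

So the dual LP is:
  minimize  8y1 + 5y2 + 11y3
  subject to:
    y1 + 3y3 >= 3
    y2 + y3 >= 5
    y1, y2, y3 >= 0

Solving the primal: x* = (2, 5).
  primal value c^T x* = 31.
Solving the dual: y* = (0, 4, 1).
  dual value b^T y* = 31.
Strong duality: c^T x* = b^T y*. Confirmed.

31


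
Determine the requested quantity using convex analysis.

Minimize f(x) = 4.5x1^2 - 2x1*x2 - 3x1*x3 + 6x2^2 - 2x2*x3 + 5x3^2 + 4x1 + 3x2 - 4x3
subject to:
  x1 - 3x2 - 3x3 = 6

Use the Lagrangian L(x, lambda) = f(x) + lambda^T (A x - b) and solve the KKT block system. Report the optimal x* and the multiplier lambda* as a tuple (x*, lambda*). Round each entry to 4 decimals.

Form the Lagrangian:
  L(x, lambda) = (1/2) x^T Q x + c^T x + lambda^T (A x - b)
Stationarity (grad_x L = 0): Q x + c + A^T lambda = 0.
Primal feasibility: A x = b.

This gives the KKT block system:
  [ Q   A^T ] [ x     ]   [-c ]
  [ A    0  ] [ lambda ] = [ b ]

Solving the linear system:
  x*      = (-0.7182, -1.2752, -0.9642)
  lambda* = (-2.9791)
  f(x*)   = 7.5165

x* = (-0.7182, -1.2752, -0.9642), lambda* = (-2.9791)


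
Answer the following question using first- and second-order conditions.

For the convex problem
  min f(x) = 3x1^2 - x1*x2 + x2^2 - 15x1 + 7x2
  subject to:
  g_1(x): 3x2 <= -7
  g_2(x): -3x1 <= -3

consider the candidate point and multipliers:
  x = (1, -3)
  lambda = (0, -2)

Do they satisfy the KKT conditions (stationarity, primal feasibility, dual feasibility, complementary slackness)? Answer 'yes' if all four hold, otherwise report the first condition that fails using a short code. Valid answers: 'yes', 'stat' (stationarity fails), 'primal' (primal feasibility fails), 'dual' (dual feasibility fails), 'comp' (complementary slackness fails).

Gradient of f: grad f(x) = Q x + c = (-6, 0)
Constraint values g_i(x) = a_i^T x - b_i:
  g_1((1, -3)) = -2
  g_2((1, -3)) = 0
Stationarity residual: grad f(x) + sum_i lambda_i a_i = (0, 0)
  -> stationarity OK
Primal feasibility (all g_i <= 0): OK
Dual feasibility (all lambda_i >= 0): FAILS
Complementary slackness (lambda_i * g_i(x) = 0 for all i): OK

Verdict: the first failing condition is dual_feasibility -> dual.

dual


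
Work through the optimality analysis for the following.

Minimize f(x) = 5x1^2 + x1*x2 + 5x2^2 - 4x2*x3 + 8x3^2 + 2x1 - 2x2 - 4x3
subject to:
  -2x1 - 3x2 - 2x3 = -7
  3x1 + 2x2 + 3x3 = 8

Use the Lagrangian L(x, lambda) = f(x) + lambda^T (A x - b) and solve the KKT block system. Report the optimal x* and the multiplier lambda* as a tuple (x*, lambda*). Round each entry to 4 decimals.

Form the Lagrangian:
  L(x, lambda) = (1/2) x^T Q x + c^T x + lambda^T (A x - b)
Stationarity (grad_x L = 0): Q x + c + A^T lambda = 0.
Primal feasibility: A x = b.

This gives the KKT block system:
  [ Q   A^T ] [ x     ]   [-c ]
  [ A    0  ] [ lambda ] = [ b ]

Solving the linear system:
  x*      = (0.8077, 1, 1.1923)
  lambda* = (-2.0077, -5.0308)
  f(x*)   = 10.5192

x* = (0.8077, 1, 1.1923), lambda* = (-2.0077, -5.0308)


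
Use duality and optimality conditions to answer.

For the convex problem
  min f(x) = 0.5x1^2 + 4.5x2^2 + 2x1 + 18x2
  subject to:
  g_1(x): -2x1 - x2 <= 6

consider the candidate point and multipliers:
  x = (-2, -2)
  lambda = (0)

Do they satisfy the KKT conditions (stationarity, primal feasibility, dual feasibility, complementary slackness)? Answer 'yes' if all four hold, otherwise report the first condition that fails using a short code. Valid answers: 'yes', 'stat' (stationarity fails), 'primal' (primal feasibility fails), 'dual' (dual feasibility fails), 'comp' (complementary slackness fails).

Gradient of f: grad f(x) = Q x + c = (0, 0)
Constraint values g_i(x) = a_i^T x - b_i:
  g_1((-2, -2)) = 0
Stationarity residual: grad f(x) + sum_i lambda_i a_i = (0, 0)
  -> stationarity OK
Primal feasibility (all g_i <= 0): OK
Dual feasibility (all lambda_i >= 0): OK
Complementary slackness (lambda_i * g_i(x) = 0 for all i): OK

Verdict: yes, KKT holds.

yes


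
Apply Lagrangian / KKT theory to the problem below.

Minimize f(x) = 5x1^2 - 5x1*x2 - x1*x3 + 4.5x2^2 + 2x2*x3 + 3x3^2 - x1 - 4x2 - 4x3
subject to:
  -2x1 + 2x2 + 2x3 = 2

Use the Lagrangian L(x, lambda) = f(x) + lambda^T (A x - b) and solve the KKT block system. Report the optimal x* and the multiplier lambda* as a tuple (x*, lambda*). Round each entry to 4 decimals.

Form the Lagrangian:
  L(x, lambda) = (1/2) x^T Q x + c^T x + lambda^T (A x - b)
Stationarity (grad_x L = 0): Q x + c + A^T lambda = 0.
Primal feasibility: A x = b.

This gives the KKT block system:
  [ Q   A^T ] [ x     ]   [-c ]
  [ A    0  ] [ lambda ] = [ b ]

Solving the linear system:
  x*      = (0.3556, 0.6222, 0.7333)
  lambda* = (-0.6444)
  f(x*)   = -2.2444

x* = (0.3556, 0.6222, 0.7333), lambda* = (-0.6444)


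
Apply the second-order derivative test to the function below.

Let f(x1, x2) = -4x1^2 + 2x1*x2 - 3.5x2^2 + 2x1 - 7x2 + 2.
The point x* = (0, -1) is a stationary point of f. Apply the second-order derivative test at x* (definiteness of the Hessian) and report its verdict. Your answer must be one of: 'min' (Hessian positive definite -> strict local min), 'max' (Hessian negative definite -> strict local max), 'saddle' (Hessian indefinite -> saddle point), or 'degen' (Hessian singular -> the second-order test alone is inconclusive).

Compute the Hessian H = grad^2 f:
  H = [[-8, 2], [2, -7]]
Verify stationarity: grad f(x*) = H x* + g = (0, 0).
Eigenvalues of H: -9.5616, -5.4384.
Both eigenvalues < 0, so H is negative definite -> x* is a strict local max.

max


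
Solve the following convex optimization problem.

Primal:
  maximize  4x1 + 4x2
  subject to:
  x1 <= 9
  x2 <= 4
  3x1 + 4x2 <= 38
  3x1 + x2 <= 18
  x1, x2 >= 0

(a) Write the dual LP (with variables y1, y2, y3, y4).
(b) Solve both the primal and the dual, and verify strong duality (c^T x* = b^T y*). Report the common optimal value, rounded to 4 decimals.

The standard primal-dual pair for 'max c^T x s.t. A x <= b, x >= 0' is:
  Dual:  min b^T y  s.t.  A^T y >= c,  y >= 0.

So the dual LP is:
  minimize  9y1 + 4y2 + 38y3 + 18y4
  subject to:
    y1 + 3y3 + 3y4 >= 4
    y2 + 4y3 + y4 >= 4
    y1, y2, y3, y4 >= 0

Solving the primal: x* = (4.6667, 4).
  primal value c^T x* = 34.6667.
Solving the dual: y* = (0, 2.6667, 0, 1.3333).
  dual value b^T y* = 34.6667.
Strong duality: c^T x* = b^T y*. Confirmed.

34.6667


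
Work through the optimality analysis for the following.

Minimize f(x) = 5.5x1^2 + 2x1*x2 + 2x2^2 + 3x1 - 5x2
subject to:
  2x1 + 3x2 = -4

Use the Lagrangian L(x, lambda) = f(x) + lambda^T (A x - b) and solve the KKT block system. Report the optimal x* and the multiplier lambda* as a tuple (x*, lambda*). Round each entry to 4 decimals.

Form the Lagrangian:
  L(x, lambda) = (1/2) x^T Q x + c^T x + lambda^T (A x - b)
Stationarity (grad_x L = 0): Q x + c + A^T lambda = 0.
Primal feasibility: A x = b.

This gives the KKT block system:
  [ Q   A^T ] [ x     ]   [-c ]
  [ A    0  ] [ lambda ] = [ b ]

Solving the linear system:
  x*      = (-0.7143, -0.8571)
  lambda* = (3.2857)
  f(x*)   = 7.6429

x* = (-0.7143, -0.8571), lambda* = (3.2857)


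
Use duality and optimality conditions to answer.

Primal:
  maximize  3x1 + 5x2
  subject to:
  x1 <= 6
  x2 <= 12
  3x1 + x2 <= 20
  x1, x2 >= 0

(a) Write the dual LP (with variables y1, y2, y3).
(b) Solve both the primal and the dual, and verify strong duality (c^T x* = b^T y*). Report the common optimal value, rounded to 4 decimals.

The standard primal-dual pair for 'max c^T x s.t. A x <= b, x >= 0' is:
  Dual:  min b^T y  s.t.  A^T y >= c,  y >= 0.

So the dual LP is:
  minimize  6y1 + 12y2 + 20y3
  subject to:
    y1 + 3y3 >= 3
    y2 + y3 >= 5
    y1, y2, y3 >= 0

Solving the primal: x* = (2.6667, 12).
  primal value c^T x* = 68.
Solving the dual: y* = (0, 4, 1).
  dual value b^T y* = 68.
Strong duality: c^T x* = b^T y*. Confirmed.

68


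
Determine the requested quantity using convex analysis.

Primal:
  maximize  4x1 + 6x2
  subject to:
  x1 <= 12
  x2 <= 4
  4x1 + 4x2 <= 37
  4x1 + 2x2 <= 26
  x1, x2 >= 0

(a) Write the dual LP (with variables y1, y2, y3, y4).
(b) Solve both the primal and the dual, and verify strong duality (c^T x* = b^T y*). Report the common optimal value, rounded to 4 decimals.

The standard primal-dual pair for 'max c^T x s.t. A x <= b, x >= 0' is:
  Dual:  min b^T y  s.t.  A^T y >= c,  y >= 0.

So the dual LP is:
  minimize  12y1 + 4y2 + 37y3 + 26y4
  subject to:
    y1 + 4y3 + 4y4 >= 4
    y2 + 4y3 + 2y4 >= 6
    y1, y2, y3, y4 >= 0

Solving the primal: x* = (4.5, 4).
  primal value c^T x* = 42.
Solving the dual: y* = (0, 4, 0, 1).
  dual value b^T y* = 42.
Strong duality: c^T x* = b^T y*. Confirmed.

42


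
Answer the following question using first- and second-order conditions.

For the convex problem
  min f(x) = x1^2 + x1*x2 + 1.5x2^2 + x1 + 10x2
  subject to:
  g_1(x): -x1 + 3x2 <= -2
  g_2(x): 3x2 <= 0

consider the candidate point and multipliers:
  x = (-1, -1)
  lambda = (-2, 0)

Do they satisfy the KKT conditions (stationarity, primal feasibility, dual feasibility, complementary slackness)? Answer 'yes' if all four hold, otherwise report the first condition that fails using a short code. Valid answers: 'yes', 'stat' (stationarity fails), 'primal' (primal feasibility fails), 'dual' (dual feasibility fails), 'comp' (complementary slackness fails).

Gradient of f: grad f(x) = Q x + c = (-2, 6)
Constraint values g_i(x) = a_i^T x - b_i:
  g_1((-1, -1)) = 0
  g_2((-1, -1)) = -3
Stationarity residual: grad f(x) + sum_i lambda_i a_i = (0, 0)
  -> stationarity OK
Primal feasibility (all g_i <= 0): OK
Dual feasibility (all lambda_i >= 0): FAILS
Complementary slackness (lambda_i * g_i(x) = 0 for all i): OK

Verdict: the first failing condition is dual_feasibility -> dual.

dual


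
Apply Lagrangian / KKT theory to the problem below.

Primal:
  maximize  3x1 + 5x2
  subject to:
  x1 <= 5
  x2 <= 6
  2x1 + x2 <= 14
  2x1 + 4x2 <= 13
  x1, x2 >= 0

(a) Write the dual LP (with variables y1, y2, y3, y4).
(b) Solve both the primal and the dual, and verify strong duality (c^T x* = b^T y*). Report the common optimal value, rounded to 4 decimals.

The standard primal-dual pair for 'max c^T x s.t. A x <= b, x >= 0' is:
  Dual:  min b^T y  s.t.  A^T y >= c,  y >= 0.

So the dual LP is:
  minimize  5y1 + 6y2 + 14y3 + 13y4
  subject to:
    y1 + 2y3 + 2y4 >= 3
    y2 + y3 + 4y4 >= 5
    y1, y2, y3, y4 >= 0

Solving the primal: x* = (5, 0.75).
  primal value c^T x* = 18.75.
Solving the dual: y* = (0.5, 0, 0, 1.25).
  dual value b^T y* = 18.75.
Strong duality: c^T x* = b^T y*. Confirmed.

18.75


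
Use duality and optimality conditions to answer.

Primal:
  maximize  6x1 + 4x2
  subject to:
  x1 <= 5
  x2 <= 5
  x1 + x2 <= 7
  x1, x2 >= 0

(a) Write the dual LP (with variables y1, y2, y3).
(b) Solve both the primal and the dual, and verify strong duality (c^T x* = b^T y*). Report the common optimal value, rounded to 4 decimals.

The standard primal-dual pair for 'max c^T x s.t. A x <= b, x >= 0' is:
  Dual:  min b^T y  s.t.  A^T y >= c,  y >= 0.

So the dual LP is:
  minimize  5y1 + 5y2 + 7y3
  subject to:
    y1 + y3 >= 6
    y2 + y3 >= 4
    y1, y2, y3 >= 0

Solving the primal: x* = (5, 2).
  primal value c^T x* = 38.
Solving the dual: y* = (2, 0, 4).
  dual value b^T y* = 38.
Strong duality: c^T x* = b^T y*. Confirmed.

38


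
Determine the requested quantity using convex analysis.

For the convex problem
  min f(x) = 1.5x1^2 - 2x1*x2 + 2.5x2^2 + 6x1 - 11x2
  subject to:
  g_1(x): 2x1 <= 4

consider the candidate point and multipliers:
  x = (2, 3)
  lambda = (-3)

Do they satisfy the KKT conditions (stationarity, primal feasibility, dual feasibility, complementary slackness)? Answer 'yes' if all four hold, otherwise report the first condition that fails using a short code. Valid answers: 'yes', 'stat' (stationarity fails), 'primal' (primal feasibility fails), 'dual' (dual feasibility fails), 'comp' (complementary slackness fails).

Gradient of f: grad f(x) = Q x + c = (6, 0)
Constraint values g_i(x) = a_i^T x - b_i:
  g_1((2, 3)) = 0
Stationarity residual: grad f(x) + sum_i lambda_i a_i = (0, 0)
  -> stationarity OK
Primal feasibility (all g_i <= 0): OK
Dual feasibility (all lambda_i >= 0): FAILS
Complementary slackness (lambda_i * g_i(x) = 0 for all i): OK

Verdict: the first failing condition is dual_feasibility -> dual.

dual


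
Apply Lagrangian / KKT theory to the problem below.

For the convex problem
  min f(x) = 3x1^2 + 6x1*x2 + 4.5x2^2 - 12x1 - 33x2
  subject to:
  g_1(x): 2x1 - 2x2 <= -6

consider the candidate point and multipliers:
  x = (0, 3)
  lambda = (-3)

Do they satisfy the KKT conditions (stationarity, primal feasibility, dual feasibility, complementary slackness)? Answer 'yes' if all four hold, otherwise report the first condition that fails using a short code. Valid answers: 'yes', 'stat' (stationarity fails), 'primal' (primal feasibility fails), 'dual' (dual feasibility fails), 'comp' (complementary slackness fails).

Gradient of f: grad f(x) = Q x + c = (6, -6)
Constraint values g_i(x) = a_i^T x - b_i:
  g_1((0, 3)) = 0
Stationarity residual: grad f(x) + sum_i lambda_i a_i = (0, 0)
  -> stationarity OK
Primal feasibility (all g_i <= 0): OK
Dual feasibility (all lambda_i >= 0): FAILS
Complementary slackness (lambda_i * g_i(x) = 0 for all i): OK

Verdict: the first failing condition is dual_feasibility -> dual.

dual


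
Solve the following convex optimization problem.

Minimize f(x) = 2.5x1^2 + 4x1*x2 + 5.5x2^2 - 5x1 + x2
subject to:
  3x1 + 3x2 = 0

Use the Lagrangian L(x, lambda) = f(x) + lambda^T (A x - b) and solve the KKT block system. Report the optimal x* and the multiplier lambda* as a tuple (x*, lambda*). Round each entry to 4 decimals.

Form the Lagrangian:
  L(x, lambda) = (1/2) x^T Q x + c^T x + lambda^T (A x - b)
Stationarity (grad_x L = 0): Q x + c + A^T lambda = 0.
Primal feasibility: A x = b.

This gives the KKT block system:
  [ Q   A^T ] [ x     ]   [-c ]
  [ A    0  ] [ lambda ] = [ b ]

Solving the linear system:
  x*      = (0.75, -0.75)
  lambda* = (1.4167)
  f(x*)   = -2.25

x* = (0.75, -0.75), lambda* = (1.4167)


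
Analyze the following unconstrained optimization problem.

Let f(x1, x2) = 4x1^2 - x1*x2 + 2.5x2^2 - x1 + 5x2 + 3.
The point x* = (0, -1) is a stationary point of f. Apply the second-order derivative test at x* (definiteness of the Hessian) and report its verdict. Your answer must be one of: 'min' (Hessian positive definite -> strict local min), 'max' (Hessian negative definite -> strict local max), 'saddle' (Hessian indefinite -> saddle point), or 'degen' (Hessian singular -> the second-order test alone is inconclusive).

Compute the Hessian H = grad^2 f:
  H = [[8, -1], [-1, 5]]
Verify stationarity: grad f(x*) = H x* + g = (0, 0).
Eigenvalues of H: 4.6972, 8.3028.
Both eigenvalues > 0, so H is positive definite -> x* is a strict local min.

min


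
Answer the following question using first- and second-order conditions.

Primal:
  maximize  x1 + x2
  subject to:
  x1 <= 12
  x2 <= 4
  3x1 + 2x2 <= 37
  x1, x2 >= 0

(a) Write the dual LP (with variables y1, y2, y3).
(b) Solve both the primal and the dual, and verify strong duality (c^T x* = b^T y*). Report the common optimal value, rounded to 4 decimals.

The standard primal-dual pair for 'max c^T x s.t. A x <= b, x >= 0' is:
  Dual:  min b^T y  s.t.  A^T y >= c,  y >= 0.

So the dual LP is:
  minimize  12y1 + 4y2 + 37y3
  subject to:
    y1 + 3y3 >= 1
    y2 + 2y3 >= 1
    y1, y2, y3 >= 0

Solving the primal: x* = (9.6667, 4).
  primal value c^T x* = 13.6667.
Solving the dual: y* = (0, 0.3333, 0.3333).
  dual value b^T y* = 13.6667.
Strong duality: c^T x* = b^T y*. Confirmed.

13.6667


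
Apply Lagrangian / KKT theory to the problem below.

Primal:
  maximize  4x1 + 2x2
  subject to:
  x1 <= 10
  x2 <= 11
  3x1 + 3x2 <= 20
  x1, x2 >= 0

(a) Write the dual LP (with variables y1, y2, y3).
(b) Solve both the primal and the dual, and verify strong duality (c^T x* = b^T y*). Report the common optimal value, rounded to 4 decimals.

The standard primal-dual pair for 'max c^T x s.t. A x <= b, x >= 0' is:
  Dual:  min b^T y  s.t.  A^T y >= c,  y >= 0.

So the dual LP is:
  minimize  10y1 + 11y2 + 20y3
  subject to:
    y1 + 3y3 >= 4
    y2 + 3y3 >= 2
    y1, y2, y3 >= 0

Solving the primal: x* = (6.6667, 0).
  primal value c^T x* = 26.6667.
Solving the dual: y* = (0, 0, 1.3333).
  dual value b^T y* = 26.6667.
Strong duality: c^T x* = b^T y*. Confirmed.

26.6667


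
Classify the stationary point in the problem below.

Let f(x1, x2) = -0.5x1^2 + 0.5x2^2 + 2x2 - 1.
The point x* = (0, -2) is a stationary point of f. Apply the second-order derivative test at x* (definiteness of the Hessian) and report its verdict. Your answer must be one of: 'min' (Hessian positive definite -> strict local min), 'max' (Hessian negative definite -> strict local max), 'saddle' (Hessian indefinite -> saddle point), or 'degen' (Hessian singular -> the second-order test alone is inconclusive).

Compute the Hessian H = grad^2 f:
  H = [[-1, 0], [0, 1]]
Verify stationarity: grad f(x*) = H x* + g = (0, 0).
Eigenvalues of H: -1, 1.
Eigenvalues have mixed signs, so H is indefinite -> x* is a saddle point.

saddle


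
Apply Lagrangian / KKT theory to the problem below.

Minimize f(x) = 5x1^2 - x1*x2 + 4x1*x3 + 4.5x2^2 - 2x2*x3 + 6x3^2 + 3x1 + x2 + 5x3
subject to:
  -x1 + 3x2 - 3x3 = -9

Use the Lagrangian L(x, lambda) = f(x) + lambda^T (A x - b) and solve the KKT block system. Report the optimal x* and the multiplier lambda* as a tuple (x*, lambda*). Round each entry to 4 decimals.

Form the Lagrangian:
  L(x, lambda) = (1/2) x^T Q x + c^T x + lambda^T (A x - b)
Stationarity (grad_x L = 0): Q x + c + A^T lambda = 0.
Primal feasibility: A x = b.

This gives the KKT block system:
  [ Q   A^T ] [ x     ]   [-c ]
  [ A    0  ] [ lambda ] = [ b ]

Solving the linear system:
  x*      = (-0.2355, -2.1223, 0.9562)
  lambda* = (6.5925)
  f(x*)   = 30.6423

x* = (-0.2355, -2.1223, 0.9562), lambda* = (6.5925)


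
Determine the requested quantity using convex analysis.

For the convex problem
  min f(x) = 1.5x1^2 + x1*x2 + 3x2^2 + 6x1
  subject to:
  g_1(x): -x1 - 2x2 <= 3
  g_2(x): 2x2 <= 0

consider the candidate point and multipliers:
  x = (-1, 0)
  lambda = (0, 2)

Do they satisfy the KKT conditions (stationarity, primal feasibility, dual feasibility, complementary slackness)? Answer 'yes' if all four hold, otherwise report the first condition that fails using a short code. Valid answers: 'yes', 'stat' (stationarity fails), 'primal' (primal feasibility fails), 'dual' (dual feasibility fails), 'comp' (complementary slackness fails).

Gradient of f: grad f(x) = Q x + c = (3, -1)
Constraint values g_i(x) = a_i^T x - b_i:
  g_1((-1, 0)) = -2
  g_2((-1, 0)) = 0
Stationarity residual: grad f(x) + sum_i lambda_i a_i = (3, 3)
  -> stationarity FAILS
Primal feasibility (all g_i <= 0): OK
Dual feasibility (all lambda_i >= 0): OK
Complementary slackness (lambda_i * g_i(x) = 0 for all i): OK

Verdict: the first failing condition is stationarity -> stat.

stat


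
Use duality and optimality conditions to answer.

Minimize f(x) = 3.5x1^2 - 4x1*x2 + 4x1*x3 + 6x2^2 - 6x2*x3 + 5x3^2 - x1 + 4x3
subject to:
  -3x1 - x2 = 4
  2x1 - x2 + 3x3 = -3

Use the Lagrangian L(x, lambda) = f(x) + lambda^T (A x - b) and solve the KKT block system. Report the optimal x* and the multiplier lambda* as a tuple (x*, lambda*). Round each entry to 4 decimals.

Form the Lagrangian:
  L(x, lambda) = (1/2) x^T Q x + c^T x + lambda^T (A x - b)
Stationarity (grad_x L = 0): Q x + c + A^T lambda = 0.
Primal feasibility: A x = b.

This gives the KKT block system:
  [ Q   A^T ] [ x     ]   [-c ]
  [ A    0  ] [ lambda ] = [ b ]

Solving the linear system:
  x*      = (-1.069, -0.7931, -0.5517)
  lambda* = (-2.2759, 0.3448)
  f(x*)   = 4.5

x* = (-1.069, -0.7931, -0.5517), lambda* = (-2.2759, 0.3448)


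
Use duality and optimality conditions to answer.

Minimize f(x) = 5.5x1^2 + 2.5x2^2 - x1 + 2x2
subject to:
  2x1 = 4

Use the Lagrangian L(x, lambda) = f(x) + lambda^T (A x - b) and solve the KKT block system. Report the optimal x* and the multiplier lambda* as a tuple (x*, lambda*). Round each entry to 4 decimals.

Form the Lagrangian:
  L(x, lambda) = (1/2) x^T Q x + c^T x + lambda^T (A x - b)
Stationarity (grad_x L = 0): Q x + c + A^T lambda = 0.
Primal feasibility: A x = b.

This gives the KKT block system:
  [ Q   A^T ] [ x     ]   [-c ]
  [ A    0  ] [ lambda ] = [ b ]

Solving the linear system:
  x*      = (2, -0.4)
  lambda* = (-10.5)
  f(x*)   = 19.6

x* = (2, -0.4), lambda* = (-10.5)


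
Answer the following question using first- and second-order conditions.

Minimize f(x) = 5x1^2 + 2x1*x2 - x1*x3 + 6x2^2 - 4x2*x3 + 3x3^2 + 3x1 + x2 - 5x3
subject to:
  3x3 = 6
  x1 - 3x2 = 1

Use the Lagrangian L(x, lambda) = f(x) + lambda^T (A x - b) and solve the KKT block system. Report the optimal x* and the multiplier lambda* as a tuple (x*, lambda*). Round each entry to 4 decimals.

Form the Lagrangian:
  L(x, lambda) = (1/2) x^T Q x + c^T x + lambda^T (A x - b)
Stationarity (grad_x L = 0): Q x + c + A^T lambda = 0.
Primal feasibility: A x = b.

This gives the KKT block system:
  [ Q   A^T ] [ x     ]   [-c ]
  [ A    0  ] [ lambda ] = [ b ]

Solving the linear system:
  x*      = (0.2632, -0.2456, 2)
  lambda* = (-2.5731, -3.1404)
  f(x*)   = 4.5614

x* = (0.2632, -0.2456, 2), lambda* = (-2.5731, -3.1404)


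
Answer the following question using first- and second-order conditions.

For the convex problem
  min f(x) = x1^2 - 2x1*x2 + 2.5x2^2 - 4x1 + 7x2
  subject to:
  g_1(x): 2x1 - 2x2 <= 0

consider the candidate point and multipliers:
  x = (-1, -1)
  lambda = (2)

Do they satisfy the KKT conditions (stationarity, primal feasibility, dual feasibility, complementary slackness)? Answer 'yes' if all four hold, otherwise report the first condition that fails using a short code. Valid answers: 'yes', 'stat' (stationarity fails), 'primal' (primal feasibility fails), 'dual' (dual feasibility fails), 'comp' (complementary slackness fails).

Gradient of f: grad f(x) = Q x + c = (-4, 4)
Constraint values g_i(x) = a_i^T x - b_i:
  g_1((-1, -1)) = 0
Stationarity residual: grad f(x) + sum_i lambda_i a_i = (0, 0)
  -> stationarity OK
Primal feasibility (all g_i <= 0): OK
Dual feasibility (all lambda_i >= 0): OK
Complementary slackness (lambda_i * g_i(x) = 0 for all i): OK

Verdict: yes, KKT holds.

yes


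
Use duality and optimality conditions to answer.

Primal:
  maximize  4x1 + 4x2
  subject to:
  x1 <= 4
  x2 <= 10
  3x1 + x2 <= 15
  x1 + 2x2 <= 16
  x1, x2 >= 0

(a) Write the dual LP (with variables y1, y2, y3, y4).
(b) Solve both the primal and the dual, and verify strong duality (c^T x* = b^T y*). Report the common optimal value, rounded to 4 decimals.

The standard primal-dual pair for 'max c^T x s.t. A x <= b, x >= 0' is:
  Dual:  min b^T y  s.t.  A^T y >= c,  y >= 0.

So the dual LP is:
  minimize  4y1 + 10y2 + 15y3 + 16y4
  subject to:
    y1 + 3y3 + y4 >= 4
    y2 + y3 + 2y4 >= 4
    y1, y2, y3, y4 >= 0

Solving the primal: x* = (2.8, 6.6).
  primal value c^T x* = 37.6.
Solving the dual: y* = (0, 0, 0.8, 1.6).
  dual value b^T y* = 37.6.
Strong duality: c^T x* = b^T y*. Confirmed.

37.6


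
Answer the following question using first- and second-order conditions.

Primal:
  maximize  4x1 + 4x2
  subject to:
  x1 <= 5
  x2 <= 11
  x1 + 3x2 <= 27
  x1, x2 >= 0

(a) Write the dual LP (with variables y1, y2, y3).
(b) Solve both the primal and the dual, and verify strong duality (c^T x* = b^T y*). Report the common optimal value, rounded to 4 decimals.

The standard primal-dual pair for 'max c^T x s.t. A x <= b, x >= 0' is:
  Dual:  min b^T y  s.t.  A^T y >= c,  y >= 0.

So the dual LP is:
  minimize  5y1 + 11y2 + 27y3
  subject to:
    y1 + y3 >= 4
    y2 + 3y3 >= 4
    y1, y2, y3 >= 0

Solving the primal: x* = (5, 7.3333).
  primal value c^T x* = 49.3333.
Solving the dual: y* = (2.6667, 0, 1.3333).
  dual value b^T y* = 49.3333.
Strong duality: c^T x* = b^T y*. Confirmed.

49.3333


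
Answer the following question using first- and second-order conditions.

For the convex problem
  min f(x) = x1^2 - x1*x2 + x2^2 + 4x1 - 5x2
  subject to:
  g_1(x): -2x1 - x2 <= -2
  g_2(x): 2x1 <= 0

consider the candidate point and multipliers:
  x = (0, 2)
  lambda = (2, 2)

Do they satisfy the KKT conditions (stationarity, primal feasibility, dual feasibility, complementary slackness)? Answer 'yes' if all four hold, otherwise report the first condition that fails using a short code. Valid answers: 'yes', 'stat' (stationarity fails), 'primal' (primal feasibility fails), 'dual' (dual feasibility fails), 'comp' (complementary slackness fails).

Gradient of f: grad f(x) = Q x + c = (2, -1)
Constraint values g_i(x) = a_i^T x - b_i:
  g_1((0, 2)) = 0
  g_2((0, 2)) = 0
Stationarity residual: grad f(x) + sum_i lambda_i a_i = (2, -3)
  -> stationarity FAILS
Primal feasibility (all g_i <= 0): OK
Dual feasibility (all lambda_i >= 0): OK
Complementary slackness (lambda_i * g_i(x) = 0 for all i): OK

Verdict: the first failing condition is stationarity -> stat.

stat


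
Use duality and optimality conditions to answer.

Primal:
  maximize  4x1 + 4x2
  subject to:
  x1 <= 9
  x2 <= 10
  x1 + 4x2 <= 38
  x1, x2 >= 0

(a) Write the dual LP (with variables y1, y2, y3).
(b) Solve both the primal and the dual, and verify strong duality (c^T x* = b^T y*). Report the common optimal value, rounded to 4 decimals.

The standard primal-dual pair for 'max c^T x s.t. A x <= b, x >= 0' is:
  Dual:  min b^T y  s.t.  A^T y >= c,  y >= 0.

So the dual LP is:
  minimize  9y1 + 10y2 + 38y3
  subject to:
    y1 + y3 >= 4
    y2 + 4y3 >= 4
    y1, y2, y3 >= 0

Solving the primal: x* = (9, 7.25).
  primal value c^T x* = 65.
Solving the dual: y* = (3, 0, 1).
  dual value b^T y* = 65.
Strong duality: c^T x* = b^T y*. Confirmed.

65


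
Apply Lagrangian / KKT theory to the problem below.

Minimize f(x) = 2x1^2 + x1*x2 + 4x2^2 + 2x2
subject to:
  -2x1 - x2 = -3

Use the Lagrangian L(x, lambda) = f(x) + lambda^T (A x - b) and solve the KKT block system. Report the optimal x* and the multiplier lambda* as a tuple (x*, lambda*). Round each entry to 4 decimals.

Form the Lagrangian:
  L(x, lambda) = (1/2) x^T Q x + c^T x + lambda^T (A x - b)
Stationarity (grad_x L = 0): Q x + c + A^T lambda = 0.
Primal feasibility: A x = b.

This gives the KKT block system:
  [ Q   A^T ] [ x     ]   [-c ]
  [ A    0  ] [ lambda ] = [ b ]

Solving the linear system:
  x*      = (1.5312, -0.0625)
  lambda* = (3.0312)
  f(x*)   = 4.4844

x* = (1.5312, -0.0625), lambda* = (3.0312)


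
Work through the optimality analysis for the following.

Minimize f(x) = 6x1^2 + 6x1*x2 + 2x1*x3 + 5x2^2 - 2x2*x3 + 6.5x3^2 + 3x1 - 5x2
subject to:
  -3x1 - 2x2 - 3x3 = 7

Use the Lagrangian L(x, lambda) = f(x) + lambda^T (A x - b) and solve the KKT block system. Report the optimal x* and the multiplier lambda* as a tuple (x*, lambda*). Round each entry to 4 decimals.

Form the Lagrangian:
  L(x, lambda) = (1/2) x^T Q x + c^T x + lambda^T (A x - b)
Stationarity (grad_x L = 0): Q x + c + A^T lambda = 0.
Primal feasibility: A x = b.

This gives the KKT block system:
  [ Q   A^T ] [ x     ]   [-c ]
  [ A    0  ] [ lambda ] = [ b ]

Solving the linear system:
  x*      = (-1.4701, 0.1438, -0.9591)
  lambda* = (-5.2321)
  f(x*)   = 15.7478

x* = (-1.4701, 0.1438, -0.9591), lambda* = (-5.2321)


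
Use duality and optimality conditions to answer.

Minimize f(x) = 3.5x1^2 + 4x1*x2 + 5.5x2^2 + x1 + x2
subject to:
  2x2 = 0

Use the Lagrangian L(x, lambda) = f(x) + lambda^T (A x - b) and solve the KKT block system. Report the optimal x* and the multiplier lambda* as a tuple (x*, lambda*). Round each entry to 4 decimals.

Form the Lagrangian:
  L(x, lambda) = (1/2) x^T Q x + c^T x + lambda^T (A x - b)
Stationarity (grad_x L = 0): Q x + c + A^T lambda = 0.
Primal feasibility: A x = b.

This gives the KKT block system:
  [ Q   A^T ] [ x     ]   [-c ]
  [ A    0  ] [ lambda ] = [ b ]

Solving the linear system:
  x*      = (-0.1429, 0)
  lambda* = (-0.2143)
  f(x*)   = -0.0714

x* = (-0.1429, 0), lambda* = (-0.2143)


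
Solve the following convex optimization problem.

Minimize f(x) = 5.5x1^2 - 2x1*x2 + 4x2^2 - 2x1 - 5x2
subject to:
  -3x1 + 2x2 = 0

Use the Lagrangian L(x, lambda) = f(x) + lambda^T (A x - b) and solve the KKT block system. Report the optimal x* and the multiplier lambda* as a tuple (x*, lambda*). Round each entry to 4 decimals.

Form the Lagrangian:
  L(x, lambda) = (1/2) x^T Q x + c^T x + lambda^T (A x - b)
Stationarity (grad_x L = 0): Q x + c + A^T lambda = 0.
Primal feasibility: A x = b.

This gives the KKT block system:
  [ Q   A^T ] [ x     ]   [-c ]
  [ A    0  ] [ lambda ] = [ b ]

Solving the linear system:
  x*      = (0.413, 0.6196)
  lambda* = (0.4348)
  f(x*)   = -1.962

x* = (0.413, 0.6196), lambda* = (0.4348)


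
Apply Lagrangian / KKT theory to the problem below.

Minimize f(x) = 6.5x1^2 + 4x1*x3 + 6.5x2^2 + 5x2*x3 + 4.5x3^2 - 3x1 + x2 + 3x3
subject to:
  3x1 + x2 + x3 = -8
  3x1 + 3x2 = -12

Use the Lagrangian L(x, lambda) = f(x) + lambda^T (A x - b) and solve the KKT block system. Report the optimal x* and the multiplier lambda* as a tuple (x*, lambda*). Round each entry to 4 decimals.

Form the Lagrangian:
  L(x, lambda) = (1/2) x^T Q x + c^T x + lambda^T (A x - b)
Stationarity (grad_x L = 0): Q x + c + A^T lambda = 0.
Primal feasibility: A x = b.

This gives the KKT block system:
  [ Q   A^T ] [ x     ]   [-c ]
  [ A    0  ] [ lambda ] = [ b ]

Solving the linear system:
  x*      = (-2.3939, -1.6061, 0.7879)
  lambda* = (7.5152, 2.8081)
  f(x*)   = 50.8788

x* = (-2.3939, -1.6061, 0.7879), lambda* = (7.5152, 2.8081)


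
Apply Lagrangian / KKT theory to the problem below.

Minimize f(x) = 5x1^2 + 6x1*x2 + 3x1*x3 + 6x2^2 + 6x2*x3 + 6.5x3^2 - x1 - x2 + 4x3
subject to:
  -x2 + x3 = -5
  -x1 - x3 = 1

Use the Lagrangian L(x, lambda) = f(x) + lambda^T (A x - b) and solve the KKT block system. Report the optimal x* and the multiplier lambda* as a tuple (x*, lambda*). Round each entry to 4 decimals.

Form the Lagrangian:
  L(x, lambda) = (1/2) x^T Q x + c^T x + lambda^T (A x - b)
Stationarity (grad_x L = 0): Q x + c + A^T lambda = 0.
Primal feasibility: A x = b.

This gives the KKT block system:
  [ Q   A^T ] [ x     ]   [-c ]
  [ A    0  ] [ lambda ] = [ b ]

Solving the linear system:
  x*      = (1.2414, 2.7586, -2.2414)
  lambda* = (26.1034, 21.2414)
  f(x*)   = 48.1552

x* = (1.2414, 2.7586, -2.2414), lambda* = (26.1034, 21.2414)


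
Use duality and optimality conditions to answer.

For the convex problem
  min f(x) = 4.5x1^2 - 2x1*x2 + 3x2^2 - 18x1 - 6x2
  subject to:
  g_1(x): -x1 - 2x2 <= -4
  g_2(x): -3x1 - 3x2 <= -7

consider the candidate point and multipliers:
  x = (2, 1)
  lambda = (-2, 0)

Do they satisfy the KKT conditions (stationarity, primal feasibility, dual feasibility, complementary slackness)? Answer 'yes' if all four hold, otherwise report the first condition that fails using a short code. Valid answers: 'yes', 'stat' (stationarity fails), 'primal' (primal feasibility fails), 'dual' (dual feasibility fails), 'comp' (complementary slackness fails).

Gradient of f: grad f(x) = Q x + c = (-2, -4)
Constraint values g_i(x) = a_i^T x - b_i:
  g_1((2, 1)) = 0
  g_2((2, 1)) = -2
Stationarity residual: grad f(x) + sum_i lambda_i a_i = (0, 0)
  -> stationarity OK
Primal feasibility (all g_i <= 0): OK
Dual feasibility (all lambda_i >= 0): FAILS
Complementary slackness (lambda_i * g_i(x) = 0 for all i): OK

Verdict: the first failing condition is dual_feasibility -> dual.

dual


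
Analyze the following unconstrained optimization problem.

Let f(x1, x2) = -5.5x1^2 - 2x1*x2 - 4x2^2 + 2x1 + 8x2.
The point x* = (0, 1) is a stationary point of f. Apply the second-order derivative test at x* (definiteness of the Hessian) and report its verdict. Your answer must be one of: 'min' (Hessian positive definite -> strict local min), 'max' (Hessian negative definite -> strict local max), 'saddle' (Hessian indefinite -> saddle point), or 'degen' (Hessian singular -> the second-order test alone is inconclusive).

Compute the Hessian H = grad^2 f:
  H = [[-11, -2], [-2, -8]]
Verify stationarity: grad f(x*) = H x* + g = (0, 0).
Eigenvalues of H: -12, -7.
Both eigenvalues < 0, so H is negative definite -> x* is a strict local max.

max


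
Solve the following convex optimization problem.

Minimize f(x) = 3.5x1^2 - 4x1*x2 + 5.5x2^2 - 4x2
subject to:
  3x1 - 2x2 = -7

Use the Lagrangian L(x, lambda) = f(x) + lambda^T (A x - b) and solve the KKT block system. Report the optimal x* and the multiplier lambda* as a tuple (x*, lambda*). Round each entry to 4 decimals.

Form the Lagrangian:
  L(x, lambda) = (1/2) x^T Q x + c^T x + lambda^T (A x - b)
Stationarity (grad_x L = 0): Q x + c + A^T lambda = 0.
Primal feasibility: A x = b.

This gives the KKT block system:
  [ Q   A^T ] [ x     ]   [-c ]
  [ A    0  ] [ lambda ] = [ b ]

Solving the linear system:
  x*      = (-1.9114, 0.6329)
  lambda* = (5.3038)
  f(x*)   = 17.2975

x* = (-1.9114, 0.6329), lambda* = (5.3038)


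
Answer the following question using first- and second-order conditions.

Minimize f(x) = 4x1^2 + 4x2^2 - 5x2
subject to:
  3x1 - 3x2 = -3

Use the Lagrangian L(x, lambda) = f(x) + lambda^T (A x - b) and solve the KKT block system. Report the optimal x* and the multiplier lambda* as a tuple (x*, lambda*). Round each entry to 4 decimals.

Form the Lagrangian:
  L(x, lambda) = (1/2) x^T Q x + c^T x + lambda^T (A x - b)
Stationarity (grad_x L = 0): Q x + c + A^T lambda = 0.
Primal feasibility: A x = b.

This gives the KKT block system:
  [ Q   A^T ] [ x     ]   [-c ]
  [ A    0  ] [ lambda ] = [ b ]

Solving the linear system:
  x*      = (-0.1875, 0.8125)
  lambda* = (0.5)
  f(x*)   = -1.2812

x* = (-0.1875, 0.8125), lambda* = (0.5)
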